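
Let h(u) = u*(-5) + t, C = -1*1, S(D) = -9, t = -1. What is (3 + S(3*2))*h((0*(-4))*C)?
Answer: 6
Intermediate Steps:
C = -1
h(u) = -1 - 5*u (h(u) = u*(-5) - 1 = -5*u - 1 = -1 - 5*u)
(3 + S(3*2))*h((0*(-4))*C) = (3 - 9)*(-1 - 5*0*(-4)*(-1)) = -6*(-1 - 0*(-1)) = -6*(-1 - 5*0) = -6*(-1 + 0) = -6*(-1) = 6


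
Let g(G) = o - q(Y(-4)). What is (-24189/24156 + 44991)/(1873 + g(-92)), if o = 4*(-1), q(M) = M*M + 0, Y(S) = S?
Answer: 32932679/1356396 ≈ 24.280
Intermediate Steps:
q(M) = M² (q(M) = M² + 0 = M²)
o = -4
g(G) = -20 (g(G) = -4 - 1*(-4)² = -4 - 1*16 = -4 - 16 = -20)
(-24189/24156 + 44991)/(1873 + g(-92)) = (-24189/24156 + 44991)/(1873 - 20) = (-24189*1/24156 + 44991)/1853 = (-733/732 + 44991)*(1/1853) = (32932679/732)*(1/1853) = 32932679/1356396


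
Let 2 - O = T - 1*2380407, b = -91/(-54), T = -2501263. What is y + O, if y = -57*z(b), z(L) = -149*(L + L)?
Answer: 44192669/9 ≈ 4.9103e+6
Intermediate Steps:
b = 91/54 (b = -91*(-1/54) = 91/54 ≈ 1.6852)
z(L) = -298*L
O = 4881672 (O = 2 - (-2501263 - 1*2380407) = 2 - (-2501263 - 2380407) = 2 - 1*(-4881670) = 2 + 4881670 = 4881672)
y = 257621/9 (y = -(-16986)*91/54 = -57*(-13559/27) = 257621/9 ≈ 28625.)
y + O = 257621/9 + 4881672 = 44192669/9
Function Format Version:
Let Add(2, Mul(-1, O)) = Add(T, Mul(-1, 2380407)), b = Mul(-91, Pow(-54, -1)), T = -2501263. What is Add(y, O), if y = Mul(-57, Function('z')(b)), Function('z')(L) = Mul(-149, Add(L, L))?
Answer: Rational(44192669, 9) ≈ 4.9103e+6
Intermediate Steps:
b = Rational(91, 54) (b = Mul(-91, Rational(-1, 54)) = Rational(91, 54) ≈ 1.6852)
Function('z')(L) = Mul(-298, L) (Function('z')(L) = Mul(-149, Mul(2, L)) = Mul(-298, L))
O = 4881672 (O = Add(2, Mul(-1, Add(-2501263, Mul(-1, 2380407)))) = Add(2, Mul(-1, Add(-2501263, -2380407))) = Add(2, Mul(-1, -4881670)) = Add(2, 4881670) = 4881672)
y = Rational(257621, 9) (y = Mul(-57, Mul(-298, Rational(91, 54))) = Mul(-57, Rational(-13559, 27)) = Rational(257621, 9) ≈ 28625.)
Add(y, O) = Add(Rational(257621, 9), 4881672) = Rational(44192669, 9)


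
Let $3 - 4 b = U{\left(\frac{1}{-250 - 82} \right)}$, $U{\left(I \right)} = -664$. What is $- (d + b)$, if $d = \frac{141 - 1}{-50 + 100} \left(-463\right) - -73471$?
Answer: $- \frac{1446827}{20} \approx -72341.0$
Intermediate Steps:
$b = \frac{667}{4}$ ($b = \frac{3}{4} - -166 = \frac{3}{4} + 166 = \frac{667}{4} \approx 166.75$)
$d = \frac{360873}{5}$ ($d = \frac{140}{50} \left(-463\right) + 73471 = 140 \cdot \frac{1}{50} \left(-463\right) + 73471 = \frac{14}{5} \left(-463\right) + 73471 = - \frac{6482}{5} + 73471 = \frac{360873}{5} \approx 72175.0$)
$- (d + b) = - (\frac{360873}{5} + \frac{667}{4}) = \left(-1\right) \frac{1446827}{20} = - \frac{1446827}{20}$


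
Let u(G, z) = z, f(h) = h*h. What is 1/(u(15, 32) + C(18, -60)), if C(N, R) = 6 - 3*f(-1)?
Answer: 1/35 ≈ 0.028571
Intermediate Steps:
f(h) = h²
C(N, R) = 3 (C(N, R) = 6 - 3*(-1)² = 6 - 3*1 = 6 - 3 = 3)
1/(u(15, 32) + C(18, -60)) = 1/(32 + 3) = 1/35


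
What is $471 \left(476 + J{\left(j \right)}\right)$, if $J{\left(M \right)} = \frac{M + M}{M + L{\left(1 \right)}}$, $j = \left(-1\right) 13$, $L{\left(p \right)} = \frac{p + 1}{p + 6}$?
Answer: $\frac{20039166}{89} \approx 2.2516 \cdot 10^{5}$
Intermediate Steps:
$L{\left(p \right)} = \frac{1 + p}{6 + p}$
$j = -13$
$J{\left(M \right)} = \frac{2 M}{\frac{2}{7} + M}$ ($J{\left(M \right)} = \frac{M + M}{M + \frac{1 + 1}{6 + 1}} = \frac{2 M}{M + \frac{1}{7} \cdot 2} = \frac{2 M}{M + \frac{2}{7}} = \frac{2 M}{\frac{2}{7} + M}$)
$471 \left(476 + J{\left(j \right)}\right) = 471 \left(476 + 14 \left(-13\right) \frac{1}{2 + 7 \left(-13\right)}\right) = 471 \left(476 + 14 \left(-13\right) \frac{1}{2 - 91}\right) = 471 \left(476 + 14 \left(-13\right) \frac{1}{-89}\right) = 471 \left(476 + 14 \left(-13\right) \left(- \frac{1}{89}\right)\right) = 471 \left(476 + \frac{182}{89}\right) = 471 \cdot \frac{42546}{89} = \frac{20039166}{89}$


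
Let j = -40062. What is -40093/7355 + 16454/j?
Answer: -863612468/147328005 ≈ -5.8618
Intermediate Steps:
-40093/7355 + 16454/j = -40093/7355 + 16454/(-40062) = -40093*1/7355 + 16454*(-1/40062) = -40093/7355 - 8227/20031 = -863612468/147328005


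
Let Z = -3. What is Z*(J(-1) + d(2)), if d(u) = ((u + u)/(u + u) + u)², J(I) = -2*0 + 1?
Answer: -30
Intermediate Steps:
J(I) = 1 (J(I) = 0 + 1 = 1)
d(u) = (1 + u)² (d(u) = ((2*u)/((2*u)) + u)² = ((2*u)*(1/(2*u)) + u)² = (1 + u)²)
Z*(J(-1) + d(2)) = -3*(1 + (1 + 2)²) = -3*(1 + 3²) = -3*(1 + 9) = -3*10 = -30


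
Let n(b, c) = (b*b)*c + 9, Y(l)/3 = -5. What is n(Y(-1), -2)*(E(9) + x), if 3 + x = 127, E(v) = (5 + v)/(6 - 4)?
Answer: -57771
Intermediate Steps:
E(v) = 5/2 + v/2 (E(v) = (5 + v)/2 = (5 + v)*(1/2) = 5/2 + v/2)
x = 124 (x = -3 + 127 = 124)
Y(l) = -15 (Y(l) = 3*(-5) = -15)
n(b, c) = 9 + c*b**2 (n(b, c) = b**2*c + 9 = c*b**2 + 9 = 9 + c*b**2)
n(Y(-1), -2)*(E(9) + x) = (9 - 2*(-15)**2)*((5/2 + (1/2)*9) + 124) = (9 - 2*225)*((5/2 + 9/2) + 124) = (9 - 450)*(7 + 124) = -441*131 = -57771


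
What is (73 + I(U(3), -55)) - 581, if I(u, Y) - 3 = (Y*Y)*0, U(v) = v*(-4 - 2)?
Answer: -505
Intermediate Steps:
U(v) = -6*v (U(v) = v*(-6) = -6*v)
I(u, Y) = 3 (I(u, Y) = 3 + (Y*Y)*0 = 3 + Y²*0 = 3 + 0 = 3)
(73 + I(U(3), -55)) - 581 = (73 + 3) - 581 = 76 - 581 = -505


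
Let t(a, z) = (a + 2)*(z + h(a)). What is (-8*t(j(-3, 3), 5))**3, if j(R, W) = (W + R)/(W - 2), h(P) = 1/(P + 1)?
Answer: -884736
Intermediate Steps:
h(P) = 1/(1 + P)
j(R, W) = (R + W)/(-2 + W)
t(a, z) = (2 + a)*(z + 1/(1 + a)) (t(a, z) = (a + 2)*(z + 1/(1 + a)) = (2 + a)*(z + 1/(1 + a)))
(-8*t(j(-3, 3), 5))**3 = (-8*(2 + (-3 + 3)/(-2 + 3) + 5*(1 + (-3 + 3)/(-2 + 3))*(2 + (-3 + 3)/(-2 + 3)))/(1 + (-3 + 3)/(-2 + 3)))**3 = (-8*(2 + 0/1 + 5*(1 + 0/1)*(2 + 0/1))/(1 + 0/1))**3 = (-8*(2 + 1*0 + 5*(1 + 1*0)*(2 + 1*0))/(1 + 1*0))**3 = (-8*(2 + 0 + 5*(1 + 0)*(2 + 0))/(1 + 0))**3 = (-8*(2 + 0 + 5*1*2)/1)**3 = (-8*(2 + 0 + 10))**3 = (-8*12)**3 = (-96)**3 = -884736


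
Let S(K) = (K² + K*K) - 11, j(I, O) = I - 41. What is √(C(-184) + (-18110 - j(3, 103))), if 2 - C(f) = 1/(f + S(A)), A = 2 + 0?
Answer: 7*I*√12895707/187 ≈ 134.42*I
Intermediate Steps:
j(I, O) = -41 + I
A = 2
S(K) = -11 + 2*K² (S(K) = (K² + K²) - 11 = 2*K² - 11 = -11 + 2*K²)
C(f) = 2 - 1/(-3 + f) (C(f) = 2 - 1/(f + (-11 + 2*2²)) = 2 - 1/(f + (-11 + 2*4)) = 2 - 1/(f + (-11 + 8)) = 2 - 1/(f - 3) = 2 - 1/(-3 + f))
√(C(-184) + (-18110 - j(3, 103))) = √((-7 + 2*(-184))/(-3 - 184) + (-18110 - (-41 + 3))) = √((-7 - 368)/(-187) + (-18110 - 1*(-38))) = √(-1/187*(-375) + (-18110 + 38)) = √(375/187 - 18072) = √(-3379089/187) = 7*I*√12895707/187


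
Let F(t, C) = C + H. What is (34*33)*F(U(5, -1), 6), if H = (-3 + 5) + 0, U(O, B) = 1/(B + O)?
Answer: 8976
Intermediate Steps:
H = 2 (H = 2 + 0 = 2)
F(t, C) = 2 + C (F(t, C) = C + 2 = 2 + C)
(34*33)*F(U(5, -1), 6) = (34*33)*(2 + 6) = 1122*8 = 8976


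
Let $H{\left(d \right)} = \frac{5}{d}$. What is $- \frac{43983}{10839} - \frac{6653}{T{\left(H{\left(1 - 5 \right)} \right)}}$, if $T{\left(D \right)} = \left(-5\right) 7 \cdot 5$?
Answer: $\frac{21471614}{632275} \approx 33.959$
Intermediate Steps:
$T{\left(D \right)} = -175$ ($T{\left(D \right)} = \left(-35\right) 5 = -175$)
$- \frac{43983}{10839} - \frac{6653}{T{\left(H{\left(1 - 5 \right)} \right)}} = - \frac{43983}{10839} - \frac{6653}{-175} = \left(-43983\right) \frac{1}{10839} - - \frac{6653}{175} = - \frac{14661}{3613} + \frac{6653}{175} = \frac{21471614}{632275}$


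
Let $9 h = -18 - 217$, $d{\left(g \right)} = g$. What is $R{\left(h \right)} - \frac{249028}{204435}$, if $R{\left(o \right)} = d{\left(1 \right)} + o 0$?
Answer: $- \frac{44593}{204435} \approx -0.21813$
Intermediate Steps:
$h = - \frac{235}{9}$ ($h = \frac{-18 - 217}{9} = \frac{1}{9} \left(-235\right) = - \frac{235}{9} \approx -26.111$)
$R{\left(o \right)} = 1$ ($R{\left(o \right)} = 1 + o 0 = 1 + 0 = 1$)
$R{\left(h \right)} - \frac{249028}{204435} = 1 - \frac{249028}{204435} = - \frac{44593}{204435}$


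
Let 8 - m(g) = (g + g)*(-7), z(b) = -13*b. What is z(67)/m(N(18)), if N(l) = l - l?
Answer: -871/8 ≈ -108.88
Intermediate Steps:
N(l) = 0
m(g) = 8 + 14*g (m(g) = 8 - (g + g)*(-7) = 8 - 2*g*(-7) = 8 - (-14)*g = 8 + 14*g)
z(67)/m(N(18)) = (-13*67)/(8 + 14*0) = -871/(8 + 0) = -871/8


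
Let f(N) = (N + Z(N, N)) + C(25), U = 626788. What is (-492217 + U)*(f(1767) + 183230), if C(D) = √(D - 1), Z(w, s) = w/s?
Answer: 24895365858 + 269142*√6 ≈ 2.4896e+10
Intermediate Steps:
C(D) = √(-1 + D)
f(N) = 1 + N + 2*√6 (f(N) = (N + N/N) + √(-1 + 25) = (N + 1) + √24 = (1 + N) + 2*√6 = 1 + N + 2*√6)
(-492217 + U)*(f(1767) + 183230) = (-492217 + 626788)*((1 + 1767 + 2*√6) + 183230) = 134571*((1768 + 2*√6) + 183230) = 134571*(184998 + 2*√6) = 24895365858 + 269142*√6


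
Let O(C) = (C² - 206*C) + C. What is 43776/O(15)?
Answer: -384/25 ≈ -15.360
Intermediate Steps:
O(C) = C² - 205*C
43776/O(15) = 43776/((15*(-205 + 15))) = 43776/((15*(-190))) = 43776/(-2850) = 43776*(-1/2850) = -384/25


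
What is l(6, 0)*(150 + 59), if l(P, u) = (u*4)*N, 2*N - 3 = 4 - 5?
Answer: 0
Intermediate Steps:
N = 1 (N = 3/2 + (4 - 5)/2 = 3/2 + (½)*(-1) = 3/2 - ½ = 1)
l(P, u) = 4*u (l(P, u) = (u*4)*1 = (4*u)*1 = 4*u)
l(6, 0)*(150 + 59) = (4*0)*(150 + 59) = 0*209 = 0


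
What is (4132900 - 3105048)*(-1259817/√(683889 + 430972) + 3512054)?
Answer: 3609871728008 - 1294905423084*√1114861/1114861 ≈ 3.6086e+12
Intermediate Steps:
(4132900 - 3105048)*(-1259817/√(683889 + 430972) + 3512054) = 1027852*(-1259817*√1114861/1114861 + 3512054) = 1027852*(3512054 - 1259817*√1114861/1114861) = 3609871728008 - 1294905423084*√1114861/1114861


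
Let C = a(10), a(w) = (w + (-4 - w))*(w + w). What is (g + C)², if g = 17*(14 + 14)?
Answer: 156816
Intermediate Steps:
a(w) = -8*w
C = -80 (C = -8*10 = -80)
g = 476 (g = 17*28 = 476)
(g + C)² = (476 - 80)² = 396² = 156816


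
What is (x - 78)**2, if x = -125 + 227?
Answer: 576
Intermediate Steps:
x = 102
(x - 78)**2 = (102 - 78)**2 = 24**2 = 576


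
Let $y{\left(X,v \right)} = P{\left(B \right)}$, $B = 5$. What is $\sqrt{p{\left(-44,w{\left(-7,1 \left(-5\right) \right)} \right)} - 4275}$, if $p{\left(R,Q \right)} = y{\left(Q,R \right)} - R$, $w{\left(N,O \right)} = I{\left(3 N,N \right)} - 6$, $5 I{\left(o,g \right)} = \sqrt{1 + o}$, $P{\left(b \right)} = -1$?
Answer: $46 i \sqrt{2} \approx 65.054 i$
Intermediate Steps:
$I{\left(o,g \right)} = \frac{\sqrt{1 + o}}{5}$
$y{\left(X,v \right)} = -1$
$w{\left(N,O \right)} = -6 + \frac{\sqrt{1 + 3 N}}{5}$ ($w{\left(N,O \right)} = \frac{\sqrt{1 + 3 N}}{5} - 6 = -6 + \frac{\sqrt{1 + 3 N}}{5}$)
$p{\left(R,Q \right)} = -1 - R$
$\sqrt{p{\left(-44,w{\left(-7,1 \left(-5\right) \right)} \right)} - 4275} = \sqrt{\left(-1 - -44\right) - 4275} = \sqrt{\left(-1 + 44\right) - 4275} = \sqrt{43 - 4275} = \sqrt{-4232} = 46 i \sqrt{2}$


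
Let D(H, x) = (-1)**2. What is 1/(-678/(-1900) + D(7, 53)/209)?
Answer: 10450/3779 ≈ 2.7653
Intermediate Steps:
D(H, x) = 1
1/(-678/(-1900) + D(7, 53)/209) = 1/(-678/(-1900) + 1/209) = 1/(-678*(-1/1900) + 1*(1/209)) = 1/(339/950 + 1/209) = 1/(3779/10450) = 10450/3779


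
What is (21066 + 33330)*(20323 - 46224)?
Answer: -1408910796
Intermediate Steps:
(21066 + 33330)*(20323 - 46224) = 54396*(-25901) = -1408910796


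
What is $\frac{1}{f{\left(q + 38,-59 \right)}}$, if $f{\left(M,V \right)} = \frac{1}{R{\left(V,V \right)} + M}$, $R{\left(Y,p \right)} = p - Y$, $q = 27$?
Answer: $65$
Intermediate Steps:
$f{\left(M,V \right)} = \frac{1}{M}$ ($f{\left(M,V \right)} = \frac{1}{\left(V - V\right) + M} = \frac{1}{0 + M} = \frac{1}{M}$)
$\frac{1}{f{\left(q + 38,-59 \right)}} = \frac{1}{\frac{1}{27 + 38}} = \frac{1}{\frac{1}{65}} = 65$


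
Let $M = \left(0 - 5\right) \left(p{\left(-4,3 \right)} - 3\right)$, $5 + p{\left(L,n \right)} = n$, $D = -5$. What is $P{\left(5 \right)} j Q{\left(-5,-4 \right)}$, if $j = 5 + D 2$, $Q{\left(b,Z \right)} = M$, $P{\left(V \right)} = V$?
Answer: $-625$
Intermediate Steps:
$p{\left(L,n \right)} = -5 + n$
$M = 25$ ($M = \left(0 - 5\right) \left(\left(-5 + 3\right) - 3\right) = - 5 \left(-2 - 3\right) = \left(-5\right) \left(-5\right) = 25$)
$Q{\left(b,Z \right)} = 25$
$j = -5$ ($j = 5 - 10 = -5$)
$P{\left(5 \right)} j Q{\left(-5,-4 \right)} = 5 \left(-5\right) 25 = \left(-25\right) 25 = -625$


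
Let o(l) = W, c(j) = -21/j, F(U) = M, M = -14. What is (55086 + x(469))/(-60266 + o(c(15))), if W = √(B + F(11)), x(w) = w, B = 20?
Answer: -334807763/363199075 - 11111*√6/726398150 ≈ -0.92187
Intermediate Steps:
F(U) = -14
W = √6 (W = √(20 - 14) = √6 ≈ 2.4495)
o(l) = √6
(55086 + x(469))/(-60266 + o(c(15))) = (55086 + 469)/(-60266 + √6) = 55555/(-60266 + √6)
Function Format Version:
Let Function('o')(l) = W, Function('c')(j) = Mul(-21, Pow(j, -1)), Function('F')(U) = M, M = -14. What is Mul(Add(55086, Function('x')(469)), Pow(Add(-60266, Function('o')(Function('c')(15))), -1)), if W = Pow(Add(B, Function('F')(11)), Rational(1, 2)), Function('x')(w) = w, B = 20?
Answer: Add(Rational(-334807763, 363199075), Mul(Rational(-11111, 726398150), Pow(6, Rational(1, 2)))) ≈ -0.92187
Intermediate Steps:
Function('F')(U) = -14
W = Pow(6, Rational(1, 2)) (W = Pow(Add(20, -14), Rational(1, 2)) = Pow(6, Rational(1, 2)) ≈ 2.4495)
Function('o')(l) = Pow(6, Rational(1, 2))
Mul(Add(55086, Function('x')(469)), Pow(Add(-60266, Function('o')(Function('c')(15))), -1)) = Mul(Add(55086, 469), Pow(Add(-60266, Pow(6, Rational(1, 2))), -1)) = Mul(55555, Pow(Add(-60266, Pow(6, Rational(1, 2))), -1))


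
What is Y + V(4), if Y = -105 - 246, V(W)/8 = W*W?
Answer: -223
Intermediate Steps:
V(W) = 8*W² (V(W) = 8*(W*W) = 8*W²)
Y = -351
Y + V(4) = -351 + 8*4² = -351 + 8*16 = -351 + 128 = -223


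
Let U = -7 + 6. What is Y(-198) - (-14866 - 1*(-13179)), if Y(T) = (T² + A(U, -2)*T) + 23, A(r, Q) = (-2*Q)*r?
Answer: 41706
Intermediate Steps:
U = -1
A(r, Q) = -2*Q*r
Y(T) = 23 + T² - 4*T (Y(T) = (T² + (-2*(-2)*(-1))*T) + 23 = (T² - 4*T) + 23 = 23 + T² - 4*T)
Y(-198) - (-14866 - 1*(-13179)) = (23 + (-198)² - 4*(-198)) - (-14866 - 1*(-13179)) = (23 + 39204 + 792) - (-14866 + 13179) = 40019 - 1*(-1687) = 40019 + 1687 = 41706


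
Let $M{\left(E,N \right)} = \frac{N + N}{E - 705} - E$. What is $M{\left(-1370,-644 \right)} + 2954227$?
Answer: $\frac{6132865063}{2075} \approx 2.9556 \cdot 10^{6}$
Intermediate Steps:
$M{\left(E,N \right)} = - E + \frac{2 N}{-705 + E}$ ($M{\left(E,N \right)} = \frac{2 N}{-705 + E} - E = - E + \frac{2 N}{-705 + E}$)
$M{\left(-1370,-644 \right)} + 2954227 = \frac{- \left(-1370\right)^{2} + 2 \left(-644\right) + 705 \left(-1370\right)}{-705 - 1370} + 2954227 = \frac{\left(-1\right) 1876900 - 1288 - 965850}{-2075} + 2954227 = - \frac{-1876900 - 1288 - 965850}{2075} + 2954227 = \left(- \frac{1}{2075}\right) \left(-2844038\right) + 2954227 = \frac{2844038}{2075} + 2954227 = \frac{6132865063}{2075}$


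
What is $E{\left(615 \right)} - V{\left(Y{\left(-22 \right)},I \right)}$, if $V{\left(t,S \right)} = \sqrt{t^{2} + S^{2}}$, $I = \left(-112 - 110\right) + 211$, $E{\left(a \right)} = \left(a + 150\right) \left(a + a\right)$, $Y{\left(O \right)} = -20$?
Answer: $940950 - \sqrt{521} \approx 9.4093 \cdot 10^{5}$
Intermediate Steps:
$E{\left(a \right)} = 2 a \left(150 + a\right)$ ($E{\left(a \right)} = \left(150 + a\right) 2 a = 2 a \left(150 + a\right)$)
$I = -11$ ($I = -222 + 211 = -11$)
$V{\left(t,S \right)} = \sqrt{S^{2} + t^{2}}$
$E{\left(615 \right)} - V{\left(Y{\left(-22 \right)},I \right)} = 2 \cdot 615 \left(150 + 615\right) - \sqrt{\left(-11\right)^{2} + \left(-20\right)^{2}} = 2 \cdot 615 \cdot 765 - \sqrt{121 + 400} = 940950 - \sqrt{521}$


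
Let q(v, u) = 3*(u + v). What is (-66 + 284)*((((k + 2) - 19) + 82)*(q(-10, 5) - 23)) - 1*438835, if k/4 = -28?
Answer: -49487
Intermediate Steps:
k = -112 (k = 4*(-28) = -112)
q(v, u) = 3*u + 3*v
(-66 + 284)*((((k + 2) - 19) + 82)*(q(-10, 5) - 23)) - 1*438835 = (-66 + 284)*((((-112 + 2) - 19) + 82)*((3*5 + 3*(-10)) - 23)) - 1*438835 = 218*(((-110 - 19) + 82)*((15 - 30) - 23)) - 438835 = 218*((-129 + 82)*(-15 - 23)) - 438835 = 218*(-47*(-38)) - 438835 = 218*1786 - 438835 = 389348 - 438835 = -49487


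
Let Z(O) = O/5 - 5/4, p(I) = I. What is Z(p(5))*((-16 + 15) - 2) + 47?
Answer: 191/4 ≈ 47.750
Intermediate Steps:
Z(O) = -5/4 + O/5 (Z(O) = O*(⅕) - 5*¼ = O/5 - 5/4 = -5/4 + O/5)
Z(p(5))*((-16 + 15) - 2) + 47 = (-5/4 + (⅕)*5)*((-16 + 15) - 2) + 47 = (-5/4 + 1)*(-1 - 2) + 47 = -¼*(-3) + 47 = ¾ + 47 = 191/4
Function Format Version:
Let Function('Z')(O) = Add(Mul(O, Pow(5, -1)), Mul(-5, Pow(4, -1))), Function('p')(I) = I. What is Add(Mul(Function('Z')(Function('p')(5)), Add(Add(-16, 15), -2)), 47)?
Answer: Rational(191, 4) ≈ 47.750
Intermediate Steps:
Function('Z')(O) = Add(Rational(-5, 4), Mul(Rational(1, 5), O)) (Function('Z')(O) = Add(Mul(O, Rational(1, 5)), Mul(-5, Rational(1, 4))) = Add(Mul(Rational(1, 5), O), Rational(-5, 4)) = Add(Rational(-5, 4), Mul(Rational(1, 5), O)))
Add(Mul(Function('Z')(Function('p')(5)), Add(Add(-16, 15), -2)), 47) = Add(Mul(Add(Rational(-5, 4), Mul(Rational(1, 5), 5)), Add(Add(-16, 15), -2)), 47) = Add(Mul(Add(Rational(-5, 4), 1), Add(-1, -2)), 47) = Add(Mul(Rational(-1, 4), -3), 47) = Add(Rational(3, 4), 47) = Rational(191, 4)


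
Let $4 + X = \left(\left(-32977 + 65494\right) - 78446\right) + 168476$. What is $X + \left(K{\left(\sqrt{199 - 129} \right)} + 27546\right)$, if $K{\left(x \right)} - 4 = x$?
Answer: $150093 + \sqrt{70} \approx 1.501 \cdot 10^{5}$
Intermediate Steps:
$K{\left(x \right)} = 4 + x$
$X = 122543$ ($X = -4 + \left(\left(\left(-32977 + 65494\right) - 78446\right) + 168476\right) = -4 + \left(\left(32517 - 78446\right) + 168476\right) = -4 + \left(-45929 + 168476\right) = -4 + 122547 = 122543$)
$X + \left(K{\left(\sqrt{199 - 129} \right)} + 27546\right) = 122543 + \left(\left(4 + \sqrt{199 - 129}\right) + 27546\right) = 122543 + \left(\left(4 + \sqrt{70}\right) + 27546\right) = 122543 + \left(27550 + \sqrt{70}\right) = 150093 + \sqrt{70}$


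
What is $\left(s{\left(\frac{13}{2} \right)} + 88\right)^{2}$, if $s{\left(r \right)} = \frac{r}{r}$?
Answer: $7921$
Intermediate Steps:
$s{\left(r \right)} = 1$
$\left(s{\left(\frac{13}{2} \right)} + 88\right)^{2} = \left(1 + 88\right)^{2} = 89^{2} = 7921$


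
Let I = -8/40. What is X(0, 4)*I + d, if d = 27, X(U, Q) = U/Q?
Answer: 27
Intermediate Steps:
I = -⅕ (I = -8*1/40 = -⅕ ≈ -0.20000)
X(0, 4)*I + d = (0/4)*(-⅕) + 27 = (0*(¼))*(-⅕) + 27 = 0*(-⅕) + 27 = 0 + 27 = 27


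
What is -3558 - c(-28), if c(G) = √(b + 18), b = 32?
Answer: -3558 - 5*√2 ≈ -3565.1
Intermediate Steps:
c(G) = 5*√2 (c(G) = √(32 + 18) = √50 = 5*√2)
-3558 - c(-28) = -3558 - 5*√2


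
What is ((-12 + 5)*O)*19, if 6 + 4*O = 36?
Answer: -1995/2 ≈ -997.50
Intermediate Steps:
O = 15/2 (O = -3/2 + (¼)*36 = -3/2 + 9 = 15/2 ≈ 7.5000)
((-12 + 5)*O)*19 = ((-12 + 5)*(15/2))*19 = -7*15/2*19 = -105/2*19 = -1995/2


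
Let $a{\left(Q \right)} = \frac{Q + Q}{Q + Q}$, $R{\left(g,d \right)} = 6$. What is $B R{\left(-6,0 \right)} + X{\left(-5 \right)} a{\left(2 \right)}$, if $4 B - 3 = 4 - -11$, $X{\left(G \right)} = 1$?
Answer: $28$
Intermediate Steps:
$B = \frac{9}{2}$ ($B = \frac{3}{4} + \frac{4 - -11}{4} = \frac{3}{4} + \frac{4 + 11}{4} = \frac{3}{4} + \frac{1}{4} \cdot 15 = \frac{3}{4} + \frac{15}{4} = \frac{9}{2} \approx 4.5$)
$a{\left(Q \right)} = 1$ ($a{\left(Q \right)} = \frac{2 Q}{2 Q} = 2 Q \frac{1}{2 Q} = 1$)
$B R{\left(-6,0 \right)} + X{\left(-5 \right)} a{\left(2 \right)} = \frac{9}{2} \cdot 6 + 1 \cdot 1 = 27 + 1 = 28$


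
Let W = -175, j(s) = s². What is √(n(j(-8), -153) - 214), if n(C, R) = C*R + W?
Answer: I*√10181 ≈ 100.9*I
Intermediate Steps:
n(C, R) = -175 + C*R (n(C, R) = C*R - 175 = -175 + C*R)
√(n(j(-8), -153) - 214) = √((-175 + (-8)²*(-153)) - 214) = √((-175 + 64*(-153)) - 214) = √((-175 - 9792) - 214) = √(-9967 - 214) = √(-10181) = I*√10181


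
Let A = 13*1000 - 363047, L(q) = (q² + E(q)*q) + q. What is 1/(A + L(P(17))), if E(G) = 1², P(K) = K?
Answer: -1/349724 ≈ -2.8594e-6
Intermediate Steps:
E(G) = 1
L(q) = q² + 2*q (L(q) = (q² + 1*q) + q = (q² + q) + q = (q + q²) + q = q² + 2*q)
A = -350047 (A = 13000 - 363047 = -350047)
1/(A + L(P(17))) = 1/(-350047 + 17*(2 + 17)) = 1/(-350047 + 17*19) = 1/(-350047 + 323) = 1/(-349724) = -1/349724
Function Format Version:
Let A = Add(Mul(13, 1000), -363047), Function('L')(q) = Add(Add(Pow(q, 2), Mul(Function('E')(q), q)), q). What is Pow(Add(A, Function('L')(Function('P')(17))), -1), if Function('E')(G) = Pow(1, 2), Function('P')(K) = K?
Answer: Rational(-1, 349724) ≈ -2.8594e-6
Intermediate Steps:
Function('E')(G) = 1
Function('L')(q) = Add(Pow(q, 2), Mul(2, q)) (Function('L')(q) = Add(Add(Pow(q, 2), Mul(1, q)), q) = Add(Add(Pow(q, 2), q), q) = Add(Add(q, Pow(q, 2)), q) = Add(Pow(q, 2), Mul(2, q)))
A = -350047 (A = Add(13000, -363047) = -350047)
Pow(Add(A, Function('L')(Function('P')(17))), -1) = Pow(Add(-350047, Mul(17, Add(2, 17))), -1) = Pow(Add(-350047, Mul(17, 19)), -1) = Pow(Add(-350047, 323), -1) = Pow(-349724, -1) = Rational(-1, 349724)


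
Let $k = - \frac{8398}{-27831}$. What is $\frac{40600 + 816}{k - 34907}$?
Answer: $- \frac{1152648696}{971488319} \approx -1.1865$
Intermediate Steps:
$k = \frac{8398}{27831}$ ($k = \left(-8398\right) \left(- \frac{1}{27831}\right) = \frac{8398}{27831} \approx 0.30175$)
$\frac{40600 + 816}{k - 34907} = \frac{40600 + 816}{\frac{8398}{27831} - 34907} = \frac{41416}{\frac{8398}{27831} - 34907} = \frac{41416}{- \frac{971488319}{27831}} = 41416 \left(- \frac{27831}{971488319}\right) = - \frac{1152648696}{971488319}$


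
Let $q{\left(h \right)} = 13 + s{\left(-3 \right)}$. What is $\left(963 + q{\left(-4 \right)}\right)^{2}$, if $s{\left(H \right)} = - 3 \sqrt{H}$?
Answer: $952549 - 5856 i \sqrt{3} \approx 9.5255 \cdot 10^{5} - 10143.0 i$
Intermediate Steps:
$q{\left(h \right)} = 13 - 3 i \sqrt{3}$ ($q{\left(h \right)} = 13 - 3 \sqrt{-3} = 13 - 3 i \sqrt{3}$)
$\left(963 + q{\left(-4 \right)}\right)^{2} = \left(963 + \left(13 - 3 i \sqrt{3}\right)\right)^{2} = \left(976 - 3 i \sqrt{3}\right)^{2}$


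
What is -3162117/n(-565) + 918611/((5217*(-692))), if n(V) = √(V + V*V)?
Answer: -918611/3610164 - 1054039*√79665/53110 ≈ -5601.9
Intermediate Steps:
n(V) = √(V + V²)
-3162117/n(-565) + 918611/((5217*(-692))) = -3162117*√79665/159330 + 918611/((5217*(-692))) = -3162117*√79665/159330 + 918611/(-3610164) = -3162117*√79665/159330 + 918611*(-1/3610164) = -3162117*√79665/159330 - 918611/3610164 = -1054039*√79665/53110 - 918611/3610164 = -918611/3610164 - 1054039*√79665/53110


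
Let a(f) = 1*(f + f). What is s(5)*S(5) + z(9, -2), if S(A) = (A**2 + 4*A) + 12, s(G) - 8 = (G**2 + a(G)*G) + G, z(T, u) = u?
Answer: 5014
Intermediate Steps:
a(f) = 2*f (a(f) = 1*(2*f) = 2*f)
s(G) = 8 + G + 3*G**2 (s(G) = 8 + ((G**2 + (2*G)*G) + G) = 8 + ((G**2 + 2*G**2) + G) = 8 + (3*G**2 + G) = 8 + (G + 3*G**2) = 8 + G + 3*G**2)
S(A) = 12 + A**2 + 4*A
s(5)*S(5) + z(9, -2) = (8 + 5 + 3*5**2)*(12 + 5**2 + 4*5) - 2 = (8 + 5 + 3*25)*(12 + 25 + 20) - 2 = (8 + 5 + 75)*57 - 2 = 88*57 - 2 = 5016 - 2 = 5014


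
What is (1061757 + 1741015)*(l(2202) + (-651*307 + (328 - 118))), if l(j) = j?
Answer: -553393317540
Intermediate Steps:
(1061757 + 1741015)*(l(2202) + (-651*307 + (328 - 118))) = (1061757 + 1741015)*(2202 + (-651*307 + (328 - 118))) = 2802772*(2202 + (-199857 + 210)) = 2802772*(2202 - 199647) = 2802772*(-197445) = -553393317540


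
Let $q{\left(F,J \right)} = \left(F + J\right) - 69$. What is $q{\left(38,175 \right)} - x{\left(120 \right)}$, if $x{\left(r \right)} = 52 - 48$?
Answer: $140$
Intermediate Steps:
$q{\left(F,J \right)} = -69 + F + J$
$x{\left(r \right)} = 4$
$q{\left(38,175 \right)} - x{\left(120 \right)} = \left(-69 + 38 + 175\right) - 4 = 144 - 4 = 140$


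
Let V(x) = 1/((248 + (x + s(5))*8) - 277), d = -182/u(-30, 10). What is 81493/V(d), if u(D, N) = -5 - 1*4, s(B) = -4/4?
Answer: 91516639/9 ≈ 1.0169e+7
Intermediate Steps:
s(B) = -1 (s(B) = -4*1/4 = -1)
u(D, N) = -9 (u(D, N) = -5 - 4 = -9)
d = 182/9 (d = -182/(-9) = -182*(-1/9) = 182/9 ≈ 20.222)
V(x) = 1/(-37 + 8*x) (V(x) = 1/((248 + (x - 1)*8) - 277) = 1/((248 + (-1 + x)*8) - 277) = 1/((248 + (-8 + 8*x)) - 277) = 1/((240 + 8*x) - 277) = 1/(-37 + 8*x))
81493/V(d) = 81493/(1/(-37 + 8*(182/9))) = 81493/(1/(-37 + 1456/9)) = 81493/(1/(1123/9)) = 81493/(9/1123) = 81493*(1123/9) = 91516639/9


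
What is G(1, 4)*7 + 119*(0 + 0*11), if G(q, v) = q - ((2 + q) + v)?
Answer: -42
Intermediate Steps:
G(q, v) = -2 - v (G(q, v) = q - (2 + q + v) = q + (-2 - q - v) = -2 - v)
G(1, 4)*7 + 119*(0 + 0*11) = (-2 - 1*4)*7 + 119*(0 + 0*11) = (-2 - 4)*7 + 119*(0 + 0) = -6*7 + 119*0 = -42 + 0 = -42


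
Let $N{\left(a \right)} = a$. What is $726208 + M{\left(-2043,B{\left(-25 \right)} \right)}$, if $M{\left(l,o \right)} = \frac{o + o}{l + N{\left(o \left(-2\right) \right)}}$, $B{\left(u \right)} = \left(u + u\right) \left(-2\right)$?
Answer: $\frac{1628884344}{2243} \approx 7.2621 \cdot 10^{5}$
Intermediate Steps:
$B{\left(u \right)} = - 4 u$ ($B{\left(u \right)} = 2 u \left(-2\right) = - 4 u$)
$M{\left(l,o \right)} = \frac{2 o}{l - 2 o}$ ($M{\left(l,o \right)} = \frac{o + o}{l + o \left(-2\right)} = \frac{2 o}{l - 2 o}$)
$726208 + M{\left(-2043,B{\left(-25 \right)} \right)} = 726208 + \frac{2 \left(\left(-4\right) \left(-25\right)\right)}{-2043 - 2 \left(\left(-4\right) \left(-25\right)\right)} = 726208 + 2 \cdot 100 \frac{1}{-2043 - 200} = 726208 + 2 \cdot 100 \frac{1}{-2243} = 726208 + 2 \cdot 100 \left(- \frac{1}{2243}\right) = 726208 - \frac{200}{2243} = \frac{1628884344}{2243}$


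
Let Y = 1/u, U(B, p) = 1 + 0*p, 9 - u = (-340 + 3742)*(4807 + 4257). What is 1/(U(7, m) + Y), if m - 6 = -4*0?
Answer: 30835719/30835718 ≈ 1.0000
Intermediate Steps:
u = -30835719 (u = 9 - (-340 + 3742)*(4807 + 4257) = 9 - 3402*9064 = 9 - 1*30835728 = 9 - 30835728 = -30835719)
m = 6 (m = 6 - 4*0 = 6 + 0 = 6)
U(B, p) = 1 (U(B, p) = 1 + 0 = 1)
Y = -1/30835719 (Y = 1/(-30835719) = -1/30835719 ≈ -3.2430e-8)
1/(U(7, m) + Y) = 1/(1 - 1/30835719) = 1/(30835718/30835719) = 30835719/30835718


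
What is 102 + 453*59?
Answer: 26829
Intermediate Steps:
102 + 453*59 = 102 + 26727 = 26829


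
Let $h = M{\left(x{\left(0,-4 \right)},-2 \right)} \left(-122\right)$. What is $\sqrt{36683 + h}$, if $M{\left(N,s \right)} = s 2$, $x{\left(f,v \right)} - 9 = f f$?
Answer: $\sqrt{37171} \approx 192.8$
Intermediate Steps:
$x{\left(f,v \right)} = 9 + f^{2}$ ($x{\left(f,v \right)} = 9 + f f = 9 + f^{2}$)
$M{\left(N,s \right)} = 2 s$
$h = 488$ ($h = 2 \left(-2\right) \left(-122\right) = \left(-4\right) \left(-122\right) = 488$)
$\sqrt{36683 + h} = \sqrt{36683 + 488} = \sqrt{37171}$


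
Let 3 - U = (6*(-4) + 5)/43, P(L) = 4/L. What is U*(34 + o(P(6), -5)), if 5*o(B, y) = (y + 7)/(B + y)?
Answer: 326192/2795 ≈ 116.71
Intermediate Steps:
o(B, y) = (7 + y)/(5*(B + y)) (o(B, y) = ((y + 7)/(B + y))/5 = ((7 + y)/(B + y))/5 = (7 + y)/(5*(B + y)))
U = 148/43 (U = 3 - (6*(-4) + 5)/43 = 3 - (-24 + 5)/43 = 3 - (-19)/43 = 3 - 1*(-19/43) = 3 + 19/43 = 148/43 ≈ 3.4419)
U*(34 + o(P(6), -5)) = 148*(34 + (7 - 5)/(5*(4/6 - 5)))/43 = 148*(34 + (⅕)*2/(4*(⅙) - 5))/43 = 148*(34 + (⅕)*2/(⅔ - 5))/43 = 148*(34 + (⅕)*2/(-13/3))/43 = 148*(34 + (⅕)*(-3/13)*2)/43 = 148*(34 - 6/65)/43 = (148/43)*(2204/65) = 326192/2795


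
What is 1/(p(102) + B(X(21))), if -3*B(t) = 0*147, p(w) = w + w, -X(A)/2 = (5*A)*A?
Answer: 1/204 ≈ 0.0049020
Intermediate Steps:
X(A) = -10*A² (X(A) = -2*5*A*A = -10*A²)
p(w) = 2*w
B(t) = 0 (B(t) = -0*147 = -⅓*0 = 0)
1/(p(102) + B(X(21))) = 1/(2*102 + 0) = 1/(204 + 0) = 1/204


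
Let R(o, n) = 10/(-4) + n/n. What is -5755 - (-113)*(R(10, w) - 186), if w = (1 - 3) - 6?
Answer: -53885/2 ≈ -26943.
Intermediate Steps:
w = -8 (w = -2 - 6 = -8)
R(o, n) = -3/2 (R(o, n) = 10*(-¼) + 1 = -5/2 + 1 = -3/2)
-5755 - (-113)*(R(10, w) - 186) = -5755 - (-113)*(-3/2 - 186) = -5755 - (-113)*(-375)/2 = -5755 - 1*42375/2 = -5755 - 42375/2 = -53885/2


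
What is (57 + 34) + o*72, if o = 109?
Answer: 7939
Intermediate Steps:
(57 + 34) + o*72 = (57 + 34) + 109*72 = 91 + 7848 = 7939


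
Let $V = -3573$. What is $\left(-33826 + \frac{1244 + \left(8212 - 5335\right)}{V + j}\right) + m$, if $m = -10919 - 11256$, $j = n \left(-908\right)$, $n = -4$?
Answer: $- \frac{3299938}{59} \approx -55931.0$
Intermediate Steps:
$j = 3632$ ($j = \left(-4\right) \left(-908\right) = 3632$)
$m = -22175$ ($m = -10919 - 11256 = -22175$)
$\left(-33826 + \frac{1244 + \left(8212 - 5335\right)}{V + j}\right) + m = \left(-33826 + \frac{1244 + \left(8212 - 5335\right)}{-3573 + 3632}\right) - 22175 = \left(-33826 + \frac{1244 + 2877}{59}\right) - 22175 = \left(-33826 + 4121 \cdot \frac{1}{59}\right) - 22175 = \left(-33826 + \frac{4121}{59}\right) - 22175 = - \frac{1991613}{59} - 22175 = - \frac{3299938}{59}$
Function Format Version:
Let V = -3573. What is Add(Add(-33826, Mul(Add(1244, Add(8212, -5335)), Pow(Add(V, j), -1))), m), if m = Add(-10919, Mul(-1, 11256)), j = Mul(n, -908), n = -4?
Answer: Rational(-3299938, 59) ≈ -55931.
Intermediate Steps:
j = 3632 (j = Mul(-4, -908) = 3632)
m = -22175 (m = Add(-10919, -11256) = -22175)
Add(Add(-33826, Mul(Add(1244, Add(8212, -5335)), Pow(Add(V, j), -1))), m) = Add(Add(-33826, Mul(Add(1244, Add(8212, -5335)), Pow(Add(-3573, 3632), -1))), -22175) = Add(Add(-33826, Mul(Add(1244, 2877), Pow(59, -1))), -22175) = Add(Add(-33826, Mul(4121, Rational(1, 59))), -22175) = Add(Add(-33826, Rational(4121, 59)), -22175) = Add(Rational(-1991613, 59), -22175) = Rational(-3299938, 59)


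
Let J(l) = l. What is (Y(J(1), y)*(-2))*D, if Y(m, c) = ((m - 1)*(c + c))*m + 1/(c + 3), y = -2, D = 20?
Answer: -40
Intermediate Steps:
Y(m, c) = 1/(3 + c) + 2*c*m*(-1 + m) (Y(m, c) = ((-1 + m)*(2*c))*m + 1/(3 + c) = (2*c*(-1 + m))*m + 1/(3 + c) = 2*c*m*(-1 + m) + 1/(3 + c) = 1/(3 + c) + 2*c*m*(-1 + m))
(Y(J(1), y)*(-2))*D = (((1 - 6*(-2)*1 - 2*1*(-2)² + 2*(-2)²*1² + 6*(-2)*1²)/(3 - 2))*(-2))*20 = (((1 + 12 - 2*1*4 + 2*4*1 + 6*(-2)*1)/1)*(-2))*20 = ((1*(1 + 12 - 8 + 8 - 12))*(-2))*20 = ((1*1)*(-2))*20 = (1*(-2))*20 = -2*20 = -40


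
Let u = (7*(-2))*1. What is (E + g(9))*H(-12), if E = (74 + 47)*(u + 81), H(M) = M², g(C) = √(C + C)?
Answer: 1167408 + 432*√2 ≈ 1.1680e+6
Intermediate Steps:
u = -14 (u = -14*1 = -14)
g(C) = √2*√C (g(C) = √(2*C) = √2*√C)
E = 8107 (E = (74 + 47)*(-14 + 81) = 121*67 = 8107)
(E + g(9))*H(-12) = (8107 + √2*√9)*(-12)² = (8107 + √2*3)*144 = (8107 + 3*√2)*144 = 1167408 + 432*√2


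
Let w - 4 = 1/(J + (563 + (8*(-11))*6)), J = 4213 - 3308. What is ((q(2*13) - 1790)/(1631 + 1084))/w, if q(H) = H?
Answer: -110544/680741 ≈ -0.16239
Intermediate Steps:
J = 905
w = 3761/940 (w = 4 + 1/(905 + (563 + (8*(-11))*6)) = 4 + 1/(905 + (563 - 88*6)) = 4 + 1/(905 + (563 - 528)) = 4 + 1/(905 + 35) = 4 + 1/940 = 3761/940 ≈ 4.0011)
((q(2*13) - 1790)/(1631 + 1084))/w = ((2*13 - 1790)/(1631 + 1084))/(3761/940) = ((26 - 1790)/2715)*(940/3761) = -1764*1/2715*(940/3761) = -588/905*940/3761 = -110544/680741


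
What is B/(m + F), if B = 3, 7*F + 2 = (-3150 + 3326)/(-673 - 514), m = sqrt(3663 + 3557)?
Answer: 6356385/49845855032 + 3935250417*sqrt(5)/249229275160 ≈ 0.035434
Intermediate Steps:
m = 38*sqrt(5) (m = sqrt(7220) = 38*sqrt(5) ≈ 84.971)
F = -2550/8309 (F = -2/7 + ((-3150 + 3326)/(-673 - 514))/7 = -2/7 + (176/(-1187))/7 = -2/7 + (176*(-1/1187))/7 = -2/7 + (1/7)*(-176/1187) = -2/7 - 176/8309 = -2550/8309 ≈ -0.30690)
B/(m + F) = 3/(38*sqrt(5) - 2550/8309) = 3/(-2550/8309 + 38*sqrt(5))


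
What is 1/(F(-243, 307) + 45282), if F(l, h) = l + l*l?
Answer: 1/104088 ≈ 9.6073e-6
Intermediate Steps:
F(l, h) = l + l²
1/(F(-243, 307) + 45282) = 1/(-243*(1 - 243) + 45282) = 1/(-243*(-242) + 45282) = 1/(58806 + 45282) = 1/104088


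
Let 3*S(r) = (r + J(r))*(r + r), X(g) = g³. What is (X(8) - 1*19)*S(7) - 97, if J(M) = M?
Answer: 96337/3 ≈ 32112.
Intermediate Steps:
S(r) = 4*r²/3 (S(r) = ((r + r)*(r + r))/3 = ((2*r)*(2*r))/3 = (4*r²)/3 = 4*r²/3)
(X(8) - 1*19)*S(7) - 97 = (8³ - 1*19)*((4/3)*7²) - 97 = (512 - 19)*((4/3)*49) - 97 = 493*(196/3) - 97 = 96628/3 - 97 = 96337/3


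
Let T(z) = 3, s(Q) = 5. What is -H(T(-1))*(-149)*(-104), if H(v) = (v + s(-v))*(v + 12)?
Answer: -1859520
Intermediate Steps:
H(v) = (5 + v)*(12 + v) (H(v) = (v + 5)*(v + 12) = (5 + v)*(12 + v))
-H(T(-1))*(-149)*(-104) = -(60 + 3**2 + 17*3)*(-149)*(-104) = -(60 + 9 + 51)*(-149)*(-104) = -120*(-149)*(-104) = -(-17880)*(-104) = -1*1859520 = -1859520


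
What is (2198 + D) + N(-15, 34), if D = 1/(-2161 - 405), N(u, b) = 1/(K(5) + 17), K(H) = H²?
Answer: 59221345/26943 ≈ 2198.0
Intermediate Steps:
N(u, b) = 1/42 (N(u, b) = 1/(5² + 17) = 1/(25 + 17) = 1/42)
D = -1/2566 (D = 1/(-2566) = -1/2566 ≈ -0.00038971)
(2198 + D) + N(-15, 34) = (2198 - 1/2566) + 1/42 = 5640067/2566 + 1/42 = 59221345/26943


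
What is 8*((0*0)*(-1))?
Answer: 0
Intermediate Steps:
8*((0*0)*(-1)) = 8*(0*(-1)) = 8*0 = 0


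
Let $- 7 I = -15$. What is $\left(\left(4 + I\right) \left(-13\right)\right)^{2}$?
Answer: $\frac{312481}{49} \approx 6377.2$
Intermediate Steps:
$I = \frac{15}{7}$ ($I = \left(- \frac{1}{7}\right) \left(-15\right) = \frac{15}{7} \approx 2.1429$)
$\left(\left(4 + I\right) \left(-13\right)\right)^{2} = \left(\left(4 + \frac{15}{7}\right) \left(-13\right)\right)^{2} = \left(\frac{43}{7} \left(-13\right)\right)^{2} = \left(- \frac{559}{7}\right)^{2} = \frac{312481}{49}$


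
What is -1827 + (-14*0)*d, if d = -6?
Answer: -1827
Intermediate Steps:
-1827 + (-14*0)*d = -1827 - 14*0*(-6) = -1827 + 0*(-6) = -1827 + 0 = -1827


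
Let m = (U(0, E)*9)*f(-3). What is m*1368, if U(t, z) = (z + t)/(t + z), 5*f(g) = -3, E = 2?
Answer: -36936/5 ≈ -7387.2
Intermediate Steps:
f(g) = -⅗ (f(g) = (⅕)*(-3) = -⅗)
U(t, z) = 1 (U(t, z) = (t + z)/(t + z) = 1)
m = -27/5 (m = (1*9)*(-⅗) = 9*(-⅗) = -27/5 ≈ -5.4000)
m*1368 = -27/5*1368 = -36936/5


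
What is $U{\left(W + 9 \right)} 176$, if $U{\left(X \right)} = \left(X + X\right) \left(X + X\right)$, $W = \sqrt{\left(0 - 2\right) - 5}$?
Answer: $52096 + 12672 i \sqrt{7} \approx 52096.0 + 33527.0 i$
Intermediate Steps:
$W = i \sqrt{7}$ ($W = \sqrt{\left(0 - 2\right) - 5} = \sqrt{-2 - 5} = \sqrt{-7} = i \sqrt{7} \approx 2.6458 i$)
$U{\left(X \right)} = 4 X^{2}$ ($U{\left(X \right)} = 2 X 2 X = 4 X^{2}$)
$U{\left(W + 9 \right)} 176 = 4 \left(i \sqrt{7} + 9\right)^{2} \cdot 176 = 4 \left(9 + i \sqrt{7}\right)^{2} \cdot 176 = 704 \left(9 + i \sqrt{7}\right)^{2}$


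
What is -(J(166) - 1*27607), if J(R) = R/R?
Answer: 27606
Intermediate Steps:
J(R) = 1
-(J(166) - 1*27607) = -(1 - 1*27607) = -(1 - 27607) = -1*(-27606) = 27606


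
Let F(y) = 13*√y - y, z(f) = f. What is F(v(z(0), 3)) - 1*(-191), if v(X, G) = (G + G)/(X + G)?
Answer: 189 + 13*√2 ≈ 207.38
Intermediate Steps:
v(X, G) = 2*G/(G + X) (v(X, G) = (2*G)/(G + X) = 2*G/(G + X))
F(y) = -y + 13*√y
F(v(z(0), 3)) - 1*(-191) = (-2*3/(3 + 0) + 13*√(2*3/(3 + 0))) - 1*(-191) = (-2*3/3 + 13*√(2*3/3)) + 191 = (-2*3/3 + 13*√(2*3*(⅓))) + 191 = (-1*2 + 13*√2) + 191 = (-2 + 13*√2) + 191 = 189 + 13*√2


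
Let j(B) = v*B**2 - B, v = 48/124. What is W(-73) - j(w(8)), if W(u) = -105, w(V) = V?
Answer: -3775/31 ≈ -121.77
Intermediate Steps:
v = 12/31 (v = 48*(1/124) = 12/31 ≈ 0.38710)
j(B) = -B + 12*B**2/31 (j(B) = 12*B**2/31 - B = -B + 12*B**2/31)
W(-73) - j(w(8)) = -105 - 8*(-31 + 12*8)/31 = -105 - 8*(-31 + 96)/31 = -105 - 8*65/31 = -105 - 1*520/31 = -105 - 520/31 = -3775/31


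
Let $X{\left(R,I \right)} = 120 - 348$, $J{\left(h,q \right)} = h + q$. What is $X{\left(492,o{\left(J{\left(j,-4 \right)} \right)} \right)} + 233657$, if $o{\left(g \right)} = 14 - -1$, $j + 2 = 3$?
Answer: $233429$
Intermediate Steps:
$j = 1$ ($j = -2 + 3 = 1$)
$o{\left(g \right)} = 15$ ($o{\left(g \right)} = 14 + 1 = 15$)
$X{\left(R,I \right)} = -228$ ($X{\left(R,I \right)} = 120 - 348 = -228$)
$X{\left(492,o{\left(J{\left(j,-4 \right)} \right)} \right)} + 233657 = -228 + 233657 = 233429$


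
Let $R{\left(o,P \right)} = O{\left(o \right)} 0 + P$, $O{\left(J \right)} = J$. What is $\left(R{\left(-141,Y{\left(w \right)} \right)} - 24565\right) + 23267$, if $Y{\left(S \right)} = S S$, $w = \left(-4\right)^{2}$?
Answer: $-1042$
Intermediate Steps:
$w = 16$
$Y{\left(S \right)} = S^{2}$
$R{\left(o,P \right)} = P$ ($R{\left(o,P \right)} = o 0 + P = 0 + P = P$)
$\left(R{\left(-141,Y{\left(w \right)} \right)} - 24565\right) + 23267 = \left(16^{2} - 24565\right) + 23267 = \left(256 - 24565\right) + 23267 = -24309 + 23267 = -1042$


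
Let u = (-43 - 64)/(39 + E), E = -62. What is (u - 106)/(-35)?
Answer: 333/115 ≈ 2.8957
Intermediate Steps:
u = 107/23 (u = (-43 - 64)/(39 - 62) = -107/(-23) = -107*(-1/23) = 107/23 ≈ 4.6522)
(u - 106)/(-35) = (107/23 - 106)/(-35) = -1/35*(-2331/23) = 333/115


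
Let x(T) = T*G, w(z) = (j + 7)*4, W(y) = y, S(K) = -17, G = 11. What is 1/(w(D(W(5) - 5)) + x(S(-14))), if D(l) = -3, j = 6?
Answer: -1/135 ≈ -0.0074074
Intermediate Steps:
w(z) = 52 (w(z) = (6 + 7)*4 = 13*4 = 52)
x(T) = 11*T (x(T) = T*11 = 11*T)
1/(w(D(W(5) - 5)) + x(S(-14))) = 1/(52 + 11*(-17)) = 1/(52 - 187) = 1/(-135) = -1/135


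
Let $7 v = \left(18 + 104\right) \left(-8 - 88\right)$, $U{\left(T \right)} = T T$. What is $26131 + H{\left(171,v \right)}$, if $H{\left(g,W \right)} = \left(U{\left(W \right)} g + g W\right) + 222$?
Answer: $\frac{23443503457}{49} \approx 4.7844 \cdot 10^{8}$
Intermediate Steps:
$U{\left(T \right)} = T^{2}$
$v = - \frac{11712}{7}$ ($v = \frac{\left(18 + 104\right) \left(-8 - 88\right)}{7} = \frac{122 \left(-96\right)}{7} = \frac{1}{7} \left(-11712\right) = - \frac{11712}{7} \approx -1673.1$)
$H{\left(g,W \right)} = 222 + W g + g W^{2}$ ($H{\left(g,W \right)} = \left(W^{2} g + g W\right) + 222 = \left(g W^{2} + W g\right) + 222 = \left(W g + g W^{2}\right) + 222 = 222 + W g + g W^{2}$)
$26131 + H{\left(171,v \right)} = 26131 + \left(222 - \frac{2002752}{7} + 171 \left(- \frac{11712}{7}\right)^{2}\right) = 26131 + \left(222 - \frac{2002752}{7} + 171 \cdot \frac{137170944}{49}\right) = 26131 + \left(222 - \frac{2002752}{7} + \frac{23456231424}{49}\right) = 26131 + \frac{23442223038}{49} = \frac{23443503457}{49}$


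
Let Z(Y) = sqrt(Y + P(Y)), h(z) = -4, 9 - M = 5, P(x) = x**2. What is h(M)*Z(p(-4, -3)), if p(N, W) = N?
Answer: -8*sqrt(3) ≈ -13.856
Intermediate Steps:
M = 4 (M = 9 - 1*5 = 9 - 5 = 4)
Z(Y) = sqrt(Y + Y**2)
h(M)*Z(p(-4, -3)) = -4*2*sqrt(3) = -8*sqrt(3)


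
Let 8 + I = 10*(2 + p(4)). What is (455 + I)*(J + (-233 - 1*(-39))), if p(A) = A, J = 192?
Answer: -1014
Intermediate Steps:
I = 52 (I = -8 + 10*(2 + 4) = -8 + 10*6 = -8 + 60 = 52)
(455 + I)*(J + (-233 - 1*(-39))) = (455 + 52)*(192 + (-233 - 1*(-39))) = 507*(192 + (-233 + 39)) = 507*(192 - 194) = 507*(-2) = -1014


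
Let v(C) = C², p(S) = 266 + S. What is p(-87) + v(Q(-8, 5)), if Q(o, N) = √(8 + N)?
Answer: 192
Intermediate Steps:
p(-87) + v(Q(-8, 5)) = (266 - 87) + (√(8 + 5))² = 179 + (√13)² = 179 + 13 = 192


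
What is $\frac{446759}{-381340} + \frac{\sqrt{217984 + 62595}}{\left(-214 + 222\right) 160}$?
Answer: $- \frac{446759}{381340} + \frac{\sqrt{280579}}{1280} \approx -0.75772$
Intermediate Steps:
$\frac{446759}{-381340} + \frac{\sqrt{217984 + 62595}}{\left(-214 + 222\right) 160} = 446759 \left(- \frac{1}{381340}\right) + \frac{\sqrt{280579}}{8 \cdot 160} = - \frac{446759}{381340} + \frac{\sqrt{280579}}{1280}$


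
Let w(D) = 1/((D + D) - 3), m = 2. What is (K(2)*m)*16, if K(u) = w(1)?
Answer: -32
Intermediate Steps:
w(D) = 1/(-3 + 2*D) (w(D) = 1/(2*D - 3) = 1/(-3 + 2*D))
K(u) = -1 (K(u) = 1/(-3 + 2*1) = 1/(-3 + 2) = 1/(-1) = -1)
(K(2)*m)*16 = -1*2*16 = -2*16 = -32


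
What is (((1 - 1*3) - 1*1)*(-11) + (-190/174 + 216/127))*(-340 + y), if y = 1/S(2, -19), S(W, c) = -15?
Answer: -1894225744/165735 ≈ -11429.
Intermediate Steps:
y = -1/15 (y = 1/(-15) = -1/15 ≈ -0.066667)
(((1 - 1*3) - 1*1)*(-11) + (-190/174 + 216/127))*(-340 + y) = (((1 - 1*3) - 1*1)*(-11) + (-190/174 + 216/127))*(-340 - 1/15) = (((1 - 3) - 1)*(-11) + (-190*1/174 + 216*(1/127)))*(-5101/15) = ((-2 - 1)*(-11) + (-95/87 + 216/127))*(-5101/15) = (-3*(-11) + 6727/11049)*(-5101/15) = (33 + 6727/11049)*(-5101/15) = (371344/11049)*(-5101/15) = -1894225744/165735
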